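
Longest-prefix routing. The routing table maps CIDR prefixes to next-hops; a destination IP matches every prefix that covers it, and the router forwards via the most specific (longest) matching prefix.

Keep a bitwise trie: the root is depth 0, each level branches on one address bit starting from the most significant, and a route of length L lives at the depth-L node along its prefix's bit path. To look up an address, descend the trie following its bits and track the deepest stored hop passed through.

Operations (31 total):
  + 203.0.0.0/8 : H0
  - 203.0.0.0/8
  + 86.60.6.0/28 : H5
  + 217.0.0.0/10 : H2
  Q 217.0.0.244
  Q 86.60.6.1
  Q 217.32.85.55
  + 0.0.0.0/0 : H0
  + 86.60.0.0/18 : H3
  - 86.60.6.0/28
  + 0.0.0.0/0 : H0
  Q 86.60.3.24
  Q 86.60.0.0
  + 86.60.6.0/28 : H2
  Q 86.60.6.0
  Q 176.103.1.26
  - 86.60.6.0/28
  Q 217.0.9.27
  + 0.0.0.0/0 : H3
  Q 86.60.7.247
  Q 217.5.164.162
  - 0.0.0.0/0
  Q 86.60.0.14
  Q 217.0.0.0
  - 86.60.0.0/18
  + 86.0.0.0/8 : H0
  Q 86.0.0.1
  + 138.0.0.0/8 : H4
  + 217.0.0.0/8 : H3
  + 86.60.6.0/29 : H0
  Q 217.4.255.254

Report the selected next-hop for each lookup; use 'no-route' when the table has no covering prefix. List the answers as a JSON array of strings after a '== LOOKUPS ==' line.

Apply in order:
  + 203.0.0.0/8 (H0) depth=8
  del 203.0.0.0/8 (clear depth 8)
  + 86.60.6.0/28 (H5) depth=28
  + 217.0.0.0/10 (H2) depth=10
  Q 217.0.0.244: descend 1101100100 ; hops seen [H2] ; pick H2
  Q 86.60.6.1: descend 0101011000111100000001100000 ; hops seen [H5] ; pick H5
  Q 217.32.85.55: descend 1101100100 ; hops seen [H2] ; pick H2
  + 0.0.0.0/0 (H0) depth=0
  + 86.60.0.0/18 (H3) depth=18
  del 86.60.6.0/28 (clear depth 28)
  + 0.0.0.0/0 (H0) depth=0
  Q 86.60.3.24: descend 010101100011110000000 ; hops seen [H0,H3] ; pick H3
  Q 86.60.0.0: descend 010101100011110000000 ; hops seen [H0,H3] ; pick H3
  + 86.60.6.0/28 (H2) depth=28
  Q 86.60.6.0: descend 0101011000111100000001100000 ; hops seen [H0,H3,H2] ; pick H2
  Q 176.103.1.26: descend 1 ; hops seen [H0] ; pick H0
  del 86.60.6.0/28 (clear depth 28)
  Q 217.0.9.27: descend 1101100100 ; hops seen [H0,H2] ; pick H2
  + 0.0.0.0/0 (H3) depth=0
  Q 86.60.7.247: descend 01010110001111000000011 ; hops seen [H3,H3] ; pick H3
  Q 217.5.164.162: descend 1101100100 ; hops seen [H3,H2] ; pick H2
  del 0.0.0.0/0 (clear depth 0)
  Q 86.60.0.14: descend 010101100011110000000 ; hops seen [H3] ; pick H3
  Q 217.0.0.0: descend 1101100100 ; hops seen [H2] ; pick H2
  del 86.60.0.0/18 (clear depth 18)
  + 86.0.0.0/8 (H0) depth=8
  Q 86.0.0.1: descend 0101011000 ; hops seen [H0] ; pick H0
  + 138.0.0.0/8 (H4) depth=8
  + 217.0.0.0/8 (H3) depth=8
  + 86.60.6.0/29 (H0) depth=29
  Q 217.4.255.254: descend 1101100100 ; hops seen [H3,H2] ; pick H2

== LOOKUPS ==
["H2","H5","H2","H3","H3","H2","H0","H2","H3","H2","H3","H2","H0","H2"]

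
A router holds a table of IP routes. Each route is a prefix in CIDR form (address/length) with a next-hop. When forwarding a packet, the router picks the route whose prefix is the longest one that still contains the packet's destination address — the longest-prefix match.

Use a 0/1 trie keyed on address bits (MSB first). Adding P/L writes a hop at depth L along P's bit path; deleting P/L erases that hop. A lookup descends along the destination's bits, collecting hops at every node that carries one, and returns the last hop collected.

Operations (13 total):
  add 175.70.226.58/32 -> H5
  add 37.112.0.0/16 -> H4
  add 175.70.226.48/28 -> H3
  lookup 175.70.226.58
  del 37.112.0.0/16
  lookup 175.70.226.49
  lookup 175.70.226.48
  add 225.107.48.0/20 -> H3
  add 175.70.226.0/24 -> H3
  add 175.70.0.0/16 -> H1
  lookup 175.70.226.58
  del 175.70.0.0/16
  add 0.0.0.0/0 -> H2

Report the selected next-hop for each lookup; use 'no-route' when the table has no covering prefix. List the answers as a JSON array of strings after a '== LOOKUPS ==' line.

Process each operation:
  add 175.70.226.58/32 -> H5 at depth 32
  add 37.112.0.0/16 -> H4 at depth 16
  add 175.70.226.48/28 -> H3 at depth 28
  lookup 175.70.226.58: bits 10101111010001101110001000111010 walk d0:-→d1:-→d2:-→d3:-→d4:-→d5:-→d6:-→d7:-→d8:-→d9:-→d10:-→d11:-→d12:-→d13:-→d14:-→d15:-→d16:-→d17:-→d18:-→d19:-→d20:-→d21:-→d22:-→d23:-→d24:-→d25:-→d26:-→d27:-→d28:H3→d29:-→d30:-→d31:-→d32:H5 -> H5
  - 37.112.0.0/16 clear@16
  lookup 175.70.226.49: bits 1010111101000110111000100011 walk d0:-→d1:-→d2:-→d3:-→d4:-→d5:-→d6:-→d7:-→d8:-→d9:-→d10:-→d11:-→d12:-→d13:-→d14:-→d15:-→d16:-→d17:-→d18:-→d19:-→d20:-→d21:-→d22:-→d23:-→d24:-→d25:-→d26:-→d27:-→d28:H3 -> H3
  lookup 175.70.226.48: bits 1010111101000110111000100011 walk d0:-→d1:-→d2:-→d3:-→d4:-→d5:-→d6:-→d7:-→d8:-→d9:-→d10:-→d11:-→d12:-→d13:-→d14:-→d15:-→d16:-→d17:-→d18:-→d19:-→d20:-→d21:-→d22:-→d23:-→d24:-→d25:-→d26:-→d27:-→d28:H3 -> H3
  add 225.107.48.0/20 -> H3 at depth 20
  add 175.70.226.0/24 -> H3 at depth 24
  add 175.70.0.0/16 -> H1 at depth 16
  lookup 175.70.226.58: bits 10101111010001101110001000111010 walk d0:-→d1:-→d2:-→d3:-→d4:-→d5:-→d6:-→d7:-→d8:-→d9:-→d10:-→d11:-→d12:-→d13:-→d14:-→d15:-→d16:H1→d17:-→d18:-→d19:-→d20:-→d21:-→d22:-→d23:-→d24:H3→d25:-→d26:-→d27:-→d28:H3→d29:-→d30:-→d31:-→d32:H5 -> H5
  - 175.70.0.0/16 clear@16
  add 0.0.0.0/0 -> H2 at depth 0

== LOOKUPS ==
["H5","H3","H3","H5"]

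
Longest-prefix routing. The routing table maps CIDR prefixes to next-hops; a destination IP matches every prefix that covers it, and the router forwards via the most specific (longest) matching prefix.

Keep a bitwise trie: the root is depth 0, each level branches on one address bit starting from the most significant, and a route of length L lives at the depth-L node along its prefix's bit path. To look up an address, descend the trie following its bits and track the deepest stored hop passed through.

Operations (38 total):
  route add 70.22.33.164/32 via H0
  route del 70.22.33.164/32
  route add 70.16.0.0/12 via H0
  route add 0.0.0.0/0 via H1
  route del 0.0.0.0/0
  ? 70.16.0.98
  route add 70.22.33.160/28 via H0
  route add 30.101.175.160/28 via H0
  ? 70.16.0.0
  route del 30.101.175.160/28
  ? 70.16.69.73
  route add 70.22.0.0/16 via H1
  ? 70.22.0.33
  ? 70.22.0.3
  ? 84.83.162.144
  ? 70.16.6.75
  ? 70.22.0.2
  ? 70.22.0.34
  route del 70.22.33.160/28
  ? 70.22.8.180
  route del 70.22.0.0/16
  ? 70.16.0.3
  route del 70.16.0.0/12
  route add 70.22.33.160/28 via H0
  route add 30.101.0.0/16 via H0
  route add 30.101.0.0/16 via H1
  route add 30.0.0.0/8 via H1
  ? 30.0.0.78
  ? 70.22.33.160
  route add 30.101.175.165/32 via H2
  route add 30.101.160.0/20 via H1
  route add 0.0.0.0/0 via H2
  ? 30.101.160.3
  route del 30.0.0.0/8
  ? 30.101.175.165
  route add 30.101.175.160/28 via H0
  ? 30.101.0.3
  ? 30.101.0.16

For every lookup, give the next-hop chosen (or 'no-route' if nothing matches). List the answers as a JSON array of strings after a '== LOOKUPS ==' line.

Trace:
  add 70.22.33.164/32 -> H0 at depth 32
  del 70.22.33.164/32 (clear depth 32)
  add 70.16.0.0/12 -> H0 at depth 12
  add 0.0.0.0/0 -> H1 at depth 0
  del 0.0.0.0/0 (clear depth 0)
  lookup 70.16.0.98: bits 0100011000010 walk d0:-→d1:-→d2:-→d3:-→d4:-→d5:-→d6:-→d7:-→d8:-→d9:-→d10:-→d11:-→d12:H0→d13:- -> H0
  add 70.22.33.160/28 -> H0 at depth 28
  add 30.101.175.160/28 -> H0 at depth 28
  lookup 70.16.0.0: bits 0100011000010 walk d0:-→d1:-→d2:-→d3:-→d4:-→d5:-→d6:-→d7:-→d8:-→d9:-→d10:-→d11:-→d12:H0→d13:- -> H0
  del 30.101.175.160/28 (clear depth 28)
  lookup 70.16.69.73: bits 0100011000010 walk d0:-→d1:-→d2:-→d3:-→d4:-→d5:-→d6:-→d7:-→d8:-→d9:-→d10:-→d11:-→d12:H0→d13:- -> H0
  add 70.22.0.0/16 -> H1 at depth 16
  lookup 70.22.0.33: bits 010001100001011000 walk d0:-→d1:-→d2:-→d3:-→d4:-→d5:-→d6:-→d7:-→d8:-→d9:-→d10:-→d11:-→d12:H0→d13:-→d14:-→d15:-→d16:H1→d17:-→d18:- -> H1
  lookup 70.22.0.3: bits 010001100001011000 walk d0:-→d1:-→d2:-→d3:-→d4:-→d5:-→d6:-→d7:-→d8:-→d9:-→d10:-→d11:-→d12:H0→d13:-→d14:-→d15:-→d16:H1→d17:-→d18:- -> H1
  lookup 84.83.162.144: bits 010 walk d0:-→d1:-→d2:-→d3:- -> no-route
  lookup 70.16.6.75: bits 0100011000010 walk d0:-→d1:-→d2:-→d3:-→d4:-→d5:-→d6:-→d7:-→d8:-→d9:-→d10:-→d11:-→d12:H0→d13:- -> H0
  lookup 70.22.0.2: bits 010001100001011000 walk d0:-→d1:-→d2:-→d3:-→d4:-→d5:-→d6:-→d7:-→d8:-→d9:-→d10:-→d11:-→d12:H0→d13:-→d14:-→d15:-→d16:H1→d17:-→d18:- -> H1
  lookup 70.22.0.34: bits 010001100001011000 walk d0:-→d1:-→d2:-→d3:-→d4:-→d5:-→d6:-→d7:-→d8:-→d9:-→d10:-→d11:-→d12:H0→d13:-→d14:-→d15:-→d16:H1→d17:-→d18:- -> H1
  del 70.22.33.160/28 (clear depth 28)
  lookup 70.22.8.180: bits 010001100001011000 walk d0:-→d1:-→d2:-→d3:-→d4:-→d5:-→d6:-→d7:-→d8:-→d9:-→d10:-→d11:-→d12:H0→d13:-→d14:-→d15:-→d16:H1→d17:-→d18:- -> H1
  del 70.22.0.0/16 (clear depth 16)
  lookup 70.16.0.3: bits 0100011000010 walk d0:-→d1:-→d2:-→d3:-→d4:-→d5:-→d6:-→d7:-→d8:-→d9:-→d10:-→d11:-→d12:H0→d13:- -> H0
  del 70.16.0.0/12 (clear depth 12)
  add 70.22.33.160/28 -> H0 at depth 28
  add 30.101.0.0/16 -> H0 at depth 16
  add 30.101.0.0/16 -> H1 at depth 16
  add 30.0.0.0/8 -> H1 at depth 8
  lookup 30.0.0.78: bits 000111100 walk d0:-→d1:-→d2:-→d3:-→d4:-→d5:-→d6:-→d7:-→d8:H1→d9:- -> H1
  lookup 70.22.33.160: bits 01000110000101100010000110100 walk d0:-→d1:-→d2:-→d3:-→d4:-→d5:-→d6:-→d7:-→d8:-→d9:-→d10:-→d11:-→d12:-→d13:-→d14:-→d15:-→d16:-→d17:-→d18:-→d19:-→d20:-→d21:-→d22:-→d23:-→d24:-→d25:-→d26:-→d27:-→d28:H0→d29:- -> H0
  add 30.101.175.165/32 -> H2 at depth 32
  add 30.101.160.0/20 -> H1 at depth 20
  add 0.0.0.0/0 -> H2 at depth 0
  lookup 30.101.160.3: bits 00011110011001011010 walk d0:H2→d1:-→d2:-→d3:-→d4:-→d5:-→d6:-→d7:-→d8:H1→d9:-→d10:-→d11:-→d12:-→d13:-→d14:-→d15:-→d16:H1→d17:-→d18:-→d19:-→d20:H1 -> H1
  del 30.0.0.0/8 (clear depth 8)
  lookup 30.101.175.165: bits 00011110011001011010111110100101 walk d0:H2→d1:-→d2:-→d3:-→d4:-→d5:-→d6:-→d7:-→d8:-→d9:-→d10:-→d11:-→d12:-→d13:-→d14:-→d15:-→d16:H1→d17:-→d18:-→d19:-→d20:H1→d21:-→d22:-→d23:-→d24:-→d25:-→d26:-→d27:-→d28:-→d29:-→d30:-→d31:-→d32:H2 -> H2
  add 30.101.175.160/28 -> H0 at depth 28
  lookup 30.101.0.3: bits 0001111001100101 walk d0:H2→d1:-→d2:-→d3:-→d4:-→d5:-→d6:-→d7:-→d8:-→d9:-→d10:-→d11:-→d12:-→d13:-→d14:-→d15:-→d16:H1 -> H1
  lookup 30.101.0.16: bits 0001111001100101 walk d0:H2→d1:-→d2:-→d3:-→d4:-→d5:-→d6:-→d7:-→d8:-→d9:-→d10:-→d11:-→d12:-→d13:-→d14:-→d15:-→d16:H1 -> H1

== LOOKUPS ==
["H0","H0","H0","H1","H1","no-route","H0","H1","H1","H1","H0","H1","H0","H1","H2","H1","H1"]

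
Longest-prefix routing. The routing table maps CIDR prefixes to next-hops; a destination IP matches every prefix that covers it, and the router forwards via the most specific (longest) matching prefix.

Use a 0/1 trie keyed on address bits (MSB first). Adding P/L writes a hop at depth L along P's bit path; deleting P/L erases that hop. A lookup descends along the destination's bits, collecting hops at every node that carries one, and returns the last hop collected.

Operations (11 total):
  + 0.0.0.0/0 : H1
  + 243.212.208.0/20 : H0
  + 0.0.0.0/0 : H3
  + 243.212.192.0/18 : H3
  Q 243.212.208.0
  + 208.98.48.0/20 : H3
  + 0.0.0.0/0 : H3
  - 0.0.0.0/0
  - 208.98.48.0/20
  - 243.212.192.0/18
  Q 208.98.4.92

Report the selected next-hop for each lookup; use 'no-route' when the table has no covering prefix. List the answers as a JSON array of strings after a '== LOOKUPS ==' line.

Trace:
  + 0.0.0.0/0 (H1) depth=0
  + 243.212.208.0/20 (H0) depth=20
  + 0.0.0.0/0 (H3) depth=0
  + 243.212.192.0/18 (H3) depth=18
  Q 243.212.208.0: descend 11110011110101001101 ; hops seen [H3,H3,H0] ; pick H0
  + 208.98.48.0/20 (H3) depth=20
  + 0.0.0.0/0 (H3) depth=0
  - 0.0.0.0/0 clear@0
  - 208.98.48.0/20 clear@20
  - 243.212.192.0/18 clear@18
  Q 208.98.4.92: descend 110100000110001000 ; hops seen [∅] ; pick no-route

== LOOKUPS ==
["H0","no-route"]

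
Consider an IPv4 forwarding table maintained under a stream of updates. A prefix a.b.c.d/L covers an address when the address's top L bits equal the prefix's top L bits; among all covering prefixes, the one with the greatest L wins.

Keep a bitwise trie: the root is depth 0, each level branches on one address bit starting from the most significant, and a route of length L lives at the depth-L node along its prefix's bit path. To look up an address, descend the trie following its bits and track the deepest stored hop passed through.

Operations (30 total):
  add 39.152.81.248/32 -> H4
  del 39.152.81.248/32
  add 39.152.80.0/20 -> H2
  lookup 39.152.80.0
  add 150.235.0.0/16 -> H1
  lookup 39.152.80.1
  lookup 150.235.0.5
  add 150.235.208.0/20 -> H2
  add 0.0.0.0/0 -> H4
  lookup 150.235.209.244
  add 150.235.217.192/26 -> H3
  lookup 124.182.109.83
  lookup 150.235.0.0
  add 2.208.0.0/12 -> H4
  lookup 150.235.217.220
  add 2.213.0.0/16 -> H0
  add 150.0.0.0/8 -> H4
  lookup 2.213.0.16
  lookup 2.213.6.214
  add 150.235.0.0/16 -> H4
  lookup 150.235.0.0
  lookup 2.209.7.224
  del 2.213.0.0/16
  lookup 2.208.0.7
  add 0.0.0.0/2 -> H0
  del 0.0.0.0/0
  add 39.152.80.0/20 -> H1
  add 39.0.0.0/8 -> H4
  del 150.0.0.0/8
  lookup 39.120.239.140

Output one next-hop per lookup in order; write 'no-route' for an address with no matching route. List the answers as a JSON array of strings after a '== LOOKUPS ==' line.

Apply in order:
  add 39.152.81.248/32 -> H4 at depth 32
  - 39.152.81.248/32 clear@32
  add 39.152.80.0/20 -> H2 at depth 20
  ? 39.152.80.0  path d0:-→d1:-→d2:-→d3:-→d4:-→d5:-→d6:-→d7:-→d8:-→d9:-→d10:-→d11:-→d12:-→d13:-→d14:-→d15:-→d16:-→d17:-→d18:-→d19:-→d20:H2→d21:-→d22:-→d23:-  best=H2
  add 150.235.0.0/16 -> H1 at depth 16
  ? 39.152.80.1  path d0:-→d1:-→d2:-→d3:-→d4:-→d5:-→d6:-→d7:-→d8:-→d9:-→d10:-→d11:-→d12:-→d13:-→d14:-→d15:-→d16:-→d17:-→d18:-→d19:-→d20:H2→d21:-→d22:-→d23:-  best=H2
  ? 150.235.0.5  path d0:-→d1:-→d2:-→d3:-→d4:-→d5:-→d6:-→d7:-→d8:-→d9:-→d10:-→d11:-→d12:-→d13:-→d14:-→d15:-→d16:H1  best=H1
  add 150.235.208.0/20 -> H2 at depth 20
  add 0.0.0.0/0 -> H4 at depth 0
  ? 150.235.209.244  path d0:H4→d1:-→d2:-→d3:-→d4:-→d5:-→d6:-→d7:-→d8:-→d9:-→d10:-→d11:-→d12:-→d13:-→d14:-→d15:-→d16:H1→d17:-→d18:-→d19:-→d20:H2  best=H2
  add 150.235.217.192/26 -> H3 at depth 26
  ? 124.182.109.83  path d0:H4→d1:-  best=H4
  ? 150.235.0.0  path d0:H4→d1:-→d2:-→d3:-→d4:-→d5:-→d6:-→d7:-→d8:-→d9:-→d10:-→d11:-→d12:-→d13:-→d14:-→d15:-→d16:H1  best=H1
  add 2.208.0.0/12 -> H4 at depth 12
  ? 150.235.217.220  path d0:H4→d1:-→d2:-→d3:-→d4:-→d5:-→d6:-→d7:-→d8:-→d9:-→d10:-→d11:-→d12:-→d13:-→d14:-→d15:-→d16:H1→d17:-→d18:-→d19:-→d20:H2→d21:-→d22:-→d23:-→d24:-→d25:-→d26:H3  best=H3
  add 2.213.0.0/16 -> H0 at depth 16
  add 150.0.0.0/8 -> H4 at depth 8
  ? 2.213.0.16  path d0:H4→d1:-→d2:-→d3:-→d4:-→d5:-→d6:-→d7:-→d8:-→d9:-→d10:-→d11:-→d12:H4→d13:-→d14:-→d15:-→d16:H0  best=H0
  ? 2.213.6.214  path d0:H4→d1:-→d2:-→d3:-→d4:-→d5:-→d6:-→d7:-→d8:-→d9:-→d10:-→d11:-→d12:H4→d13:-→d14:-→d15:-→d16:H0  best=H0
  add 150.235.0.0/16 -> H4 at depth 16
  ? 150.235.0.0  path d0:H4→d1:-→d2:-→d3:-→d4:-→d5:-→d6:-→d7:-→d8:H4→d9:-→d10:-→d11:-→d12:-→d13:-→d14:-→d15:-→d16:H4  best=H4
  ? 2.209.7.224  path d0:H4→d1:-→d2:-→d3:-→d4:-→d5:-→d6:-→d7:-→d8:-→d9:-→d10:-→d11:-→d12:H4→d13:-  best=H4
  - 2.213.0.0/16 clear@16
  ? 2.208.0.7  path d0:H4→d1:-→d2:-→d3:-→d4:-→d5:-→d6:-→d7:-→d8:-→d9:-→d10:-→d11:-→d12:H4→d13:-  best=H4
  add 0.0.0.0/2 -> H0 at depth 2
  - 0.0.0.0/0 clear@0
  add 39.152.80.0/20 -> H1 at depth 20
  add 39.0.0.0/8 -> H4 at depth 8
  - 150.0.0.0/8 clear@8
  ? 39.120.239.140  path d0:-→d1:-→d2:H0→d3:-→d4:-→d5:-→d6:-→d7:-→d8:H4  best=H4

== LOOKUPS ==
["H2","H2","H1","H2","H4","H1","H3","H0","H0","H4","H4","H4","H4"]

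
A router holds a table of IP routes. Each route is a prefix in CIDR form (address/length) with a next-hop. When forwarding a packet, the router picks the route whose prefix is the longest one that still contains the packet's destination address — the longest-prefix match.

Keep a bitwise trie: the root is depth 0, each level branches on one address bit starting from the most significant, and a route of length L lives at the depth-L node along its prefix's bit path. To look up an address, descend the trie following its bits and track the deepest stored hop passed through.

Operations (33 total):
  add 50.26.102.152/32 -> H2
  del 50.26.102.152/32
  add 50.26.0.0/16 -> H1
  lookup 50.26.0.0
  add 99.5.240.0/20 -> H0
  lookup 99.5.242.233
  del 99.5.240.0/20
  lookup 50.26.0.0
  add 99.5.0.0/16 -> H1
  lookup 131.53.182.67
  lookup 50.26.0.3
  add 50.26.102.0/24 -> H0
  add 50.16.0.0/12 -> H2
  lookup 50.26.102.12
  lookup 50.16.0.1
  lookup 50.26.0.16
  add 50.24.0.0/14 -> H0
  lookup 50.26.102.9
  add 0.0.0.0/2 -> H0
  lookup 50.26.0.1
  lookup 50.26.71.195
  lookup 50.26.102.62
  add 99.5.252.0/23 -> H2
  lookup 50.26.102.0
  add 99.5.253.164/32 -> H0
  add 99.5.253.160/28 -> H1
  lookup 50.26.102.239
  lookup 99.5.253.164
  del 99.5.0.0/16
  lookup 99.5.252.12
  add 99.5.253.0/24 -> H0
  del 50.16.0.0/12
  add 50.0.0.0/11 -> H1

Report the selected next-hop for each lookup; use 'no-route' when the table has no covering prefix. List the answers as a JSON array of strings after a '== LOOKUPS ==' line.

Process each operation:
  + 50.26.102.152/32 (H2) depth=32
  del 50.26.102.152/32 (clear depth 32)
  + 50.26.0.0/16 (H1) depth=16
  Q 50.26.0.0: descend 00110010000110100 ; hops seen [H1] ; pick H1
  + 99.5.240.0/20 (H0) depth=20
  Q 99.5.242.233: descend 01100011000001011111 ; hops seen [H0] ; pick H0
  del 99.5.240.0/20 (clear depth 20)
  Q 50.26.0.0: descend 00110010000110100 ; hops seen [H1] ; pick H1
  + 99.5.0.0/16 (H1) depth=16
  Q 131.53.182.67: descend ε ; hops seen [∅] ; pick no-route
  Q 50.26.0.3: descend 00110010000110100 ; hops seen [H1] ; pick H1
  + 50.26.102.0/24 (H0) depth=24
  + 50.16.0.0/12 (H2) depth=12
  Q 50.26.102.12: descend 001100100001101001100110 ; hops seen [H2,H1,H0] ; pick H0
  Q 50.16.0.1: descend 001100100001 ; hops seen [H2] ; pick H2
  Q 50.26.0.16: descend 00110010000110100 ; hops seen [H2,H1] ; pick H1
  + 50.24.0.0/14 (H0) depth=14
  Q 50.26.102.9: descend 001100100001101001100110 ; hops seen [H2,H0,H1,H0] ; pick H0
  + 0.0.0.0/2 (H0) depth=2
  Q 50.26.0.1: descend 00110010000110100 ; hops seen [H0,H2,H0,H1] ; pick H1
  Q 50.26.71.195: descend 001100100001101001 ; hops seen [H0,H2,H0,H1] ; pick H1
  Q 50.26.102.62: descend 001100100001101001100110 ; hops seen [H0,H2,H0,H1,H0] ; pick H0
  + 99.5.252.0/23 (H2) depth=23
  Q 50.26.102.0: descend 001100100001101001100110 ; hops seen [H0,H2,H0,H1,H0] ; pick H0
  + 99.5.253.164/32 (H0) depth=32
  + 99.5.253.160/28 (H1) depth=28
  Q 50.26.102.239: descend 0011001000011010011001101 ; hops seen [H0,H2,H0,H1,H0] ; pick H0
  Q 99.5.253.164: descend 01100011000001011111110110100100 ; hops seen [H1,H2,H1,H0] ; pick H0
  del 99.5.0.0/16 (clear depth 16)
  Q 99.5.252.12: descend 01100011000001011111110 ; hops seen [H2] ; pick H2
  + 99.5.253.0/24 (H0) depth=24
  del 50.16.0.0/12 (clear depth 12)
  + 50.0.0.0/11 (H1) depth=11

== LOOKUPS ==
["H1","H0","H1","no-route","H1","H0","H2","H1","H0","H1","H1","H0","H0","H0","H0","H2"]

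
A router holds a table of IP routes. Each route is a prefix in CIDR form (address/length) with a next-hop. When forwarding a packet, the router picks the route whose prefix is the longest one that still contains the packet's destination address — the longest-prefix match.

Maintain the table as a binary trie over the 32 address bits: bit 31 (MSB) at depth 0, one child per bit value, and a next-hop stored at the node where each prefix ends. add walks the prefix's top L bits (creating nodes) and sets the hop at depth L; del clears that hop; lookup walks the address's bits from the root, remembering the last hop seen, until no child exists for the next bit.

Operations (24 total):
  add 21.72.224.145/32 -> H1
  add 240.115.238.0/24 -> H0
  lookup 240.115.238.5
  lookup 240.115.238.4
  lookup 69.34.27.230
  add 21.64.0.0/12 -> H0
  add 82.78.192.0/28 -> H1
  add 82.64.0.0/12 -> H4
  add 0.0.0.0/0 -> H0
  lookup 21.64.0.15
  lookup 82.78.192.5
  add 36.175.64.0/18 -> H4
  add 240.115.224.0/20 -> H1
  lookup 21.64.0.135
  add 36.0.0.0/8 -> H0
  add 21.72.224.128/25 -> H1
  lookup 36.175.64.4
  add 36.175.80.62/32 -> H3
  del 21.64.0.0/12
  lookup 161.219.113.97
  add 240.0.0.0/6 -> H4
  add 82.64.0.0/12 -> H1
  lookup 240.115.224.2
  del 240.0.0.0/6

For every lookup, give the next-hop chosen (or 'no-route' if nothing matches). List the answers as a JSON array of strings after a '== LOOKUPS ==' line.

Process each operation:
  add 21.72.224.145/32 -> H1 at depth 32
  add 240.115.238.0/24 -> H0 at depth 24
  ? 240.115.238.5  path d0:-→d1:-→d2:-→d3:-→d4:-→d5:-→d6:-→d7:-→d8:-→d9:-→d10:-→d11:-→d12:-→d13:-→d14:-→d15:-→d16:-→d17:-→d18:-→d19:-→d20:-→d21:-→d22:-→d23:-→d24:H0  best=H0
  ? 240.115.238.4  path d0:-→d1:-→d2:-→d3:-→d4:-→d5:-→d6:-→d7:-→d8:-→d9:-→d10:-→d11:-→d12:-→d13:-→d14:-→d15:-→d16:-→d17:-→d18:-→d19:-→d20:-→d21:-→d22:-→d23:-→d24:H0  best=H0
  ? 69.34.27.230  path d0:-→d1:-  best=no-route
  add 21.64.0.0/12 -> H0 at depth 12
  add 82.78.192.0/28 -> H1 at depth 28
  add 82.64.0.0/12 -> H4 at depth 12
  add 0.0.0.0/0 -> H0 at depth 0
  ? 21.64.0.15  path d0:H0→d1:-→d2:-→d3:-→d4:-→d5:-→d6:-→d7:-→d8:-→d9:-→d10:-→d11:-→d12:H0  best=H0
  ? 82.78.192.5  path d0:H0→d1:-→d2:-→d3:-→d4:-→d5:-→d6:-→d7:-→d8:-→d9:-→d10:-→d11:-→d12:H4→d13:-→d14:-→d15:-→d16:-→d17:-→d18:-→d19:-→d20:-→d21:-→d22:-→d23:-→d24:-→d25:-→d26:-→d27:-→d28:H1  best=H1
  add 36.175.64.0/18 -> H4 at depth 18
  add 240.115.224.0/20 -> H1 at depth 20
  ? 21.64.0.135  path d0:H0→d1:-→d2:-→d3:-→d4:-→d5:-→d6:-→d7:-→d8:-→d9:-→d10:-→d11:-→d12:H0  best=H0
  add 36.0.0.0/8 -> H0 at depth 8
  add 21.72.224.128/25 -> H1 at depth 25
  ? 36.175.64.4  path d0:H0→d1:-→d2:-→d3:-→d4:-→d5:-→d6:-→d7:-→d8:H0→d9:-→d10:-→d11:-→d12:-→d13:-→d14:-→d15:-→d16:-→d17:-→d18:H4  best=H4
  add 36.175.80.62/32 -> H3 at depth 32
  del 21.64.0.0/12 (clear depth 12)
  ? 161.219.113.97  path d0:H0→d1:-  best=H0
  add 240.0.0.0/6 -> H4 at depth 6
  add 82.64.0.0/12 -> H1 at depth 12
  ? 240.115.224.2  path d0:H0→d1:-→d2:-→d3:-→d4:-→d5:-→d6:H4→d7:-→d8:-→d9:-→d10:-→d11:-→d12:-→d13:-→d14:-→d15:-→d16:-→d17:-→d18:-→d19:-→d20:H1  best=H1
  del 240.0.0.0/6 (clear depth 6)

== LOOKUPS ==
["H0","H0","no-route","H0","H1","H0","H4","H0","H1"]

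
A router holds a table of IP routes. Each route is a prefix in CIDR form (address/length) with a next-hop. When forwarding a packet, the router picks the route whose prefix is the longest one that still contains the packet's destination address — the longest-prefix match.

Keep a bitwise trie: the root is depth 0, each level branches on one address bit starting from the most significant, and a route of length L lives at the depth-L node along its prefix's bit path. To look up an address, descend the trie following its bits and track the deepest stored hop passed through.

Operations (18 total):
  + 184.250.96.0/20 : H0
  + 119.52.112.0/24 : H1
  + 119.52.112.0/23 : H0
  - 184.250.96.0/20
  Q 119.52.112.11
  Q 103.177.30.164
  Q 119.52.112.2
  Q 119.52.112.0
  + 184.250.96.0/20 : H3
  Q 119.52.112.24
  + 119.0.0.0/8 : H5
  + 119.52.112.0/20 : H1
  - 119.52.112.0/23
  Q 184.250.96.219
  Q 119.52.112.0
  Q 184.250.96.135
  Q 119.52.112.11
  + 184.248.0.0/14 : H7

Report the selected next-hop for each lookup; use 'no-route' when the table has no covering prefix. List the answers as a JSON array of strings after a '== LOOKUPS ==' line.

Process each operation:
  + 184.250.96.0/20 (H0) depth=20
  + 119.52.112.0/24 (H1) depth=24
  + 119.52.112.0/23 (H0) depth=23
  del 184.250.96.0/20 (clear depth 20)
  lookup 119.52.112.11: bits 011101110011010001110000 walk d0:-→d1:-→d2:-→d3:-→d4:-→d5:-→d6:-→d7:-→d8:-→d9:-→d10:-→d11:-→d12:-→d13:-→d14:-→d15:-→d16:-→d17:-→d18:-→d19:-→d20:-→d21:-→d22:-→d23:H0→d24:H1 -> H1
  lookup 103.177.30.164: bits 011 walk d0:-→d1:-→d2:-→d3:- -> no-route
  lookup 119.52.112.2: bits 011101110011010001110000 walk d0:-→d1:-→d2:-→d3:-→d4:-→d5:-→d6:-→d7:-→d8:-→d9:-→d10:-→d11:-→d12:-→d13:-→d14:-→d15:-→d16:-→d17:-→d18:-→d19:-→d20:-→d21:-→d22:-→d23:H0→d24:H1 -> H1
  lookup 119.52.112.0: bits 011101110011010001110000 walk d0:-→d1:-→d2:-→d3:-→d4:-→d5:-→d6:-→d7:-→d8:-→d9:-→d10:-→d11:-→d12:-→d13:-→d14:-→d15:-→d16:-→d17:-→d18:-→d19:-→d20:-→d21:-→d22:-→d23:H0→d24:H1 -> H1
  + 184.250.96.0/20 (H3) depth=20
  lookup 119.52.112.24: bits 011101110011010001110000 walk d0:-→d1:-→d2:-→d3:-→d4:-→d5:-→d6:-→d7:-→d8:-→d9:-→d10:-→d11:-→d12:-→d13:-→d14:-→d15:-→d16:-→d17:-→d18:-→d19:-→d20:-→d21:-→d22:-→d23:H0→d24:H1 -> H1
  + 119.0.0.0/8 (H5) depth=8
  + 119.52.112.0/20 (H1) depth=20
  del 119.52.112.0/23 (clear depth 23)
  lookup 184.250.96.219: bits 10111000111110100110 walk d0:-→d1:-→d2:-→d3:-→d4:-→d5:-→d6:-→d7:-→d8:-→d9:-→d10:-→d11:-→d12:-→d13:-→d14:-→d15:-→d16:-→d17:-→d18:-→d19:-→d20:H3 -> H3
  lookup 119.52.112.0: bits 011101110011010001110000 walk d0:-→d1:-→d2:-→d3:-→d4:-→d5:-→d6:-→d7:-→d8:H5→d9:-→d10:-→d11:-→d12:-→d13:-→d14:-→d15:-→d16:-→d17:-→d18:-→d19:-→d20:H1→d21:-→d22:-→d23:-→d24:H1 -> H1
  lookup 184.250.96.135: bits 10111000111110100110 walk d0:-→d1:-→d2:-→d3:-→d4:-→d5:-→d6:-→d7:-→d8:-→d9:-→d10:-→d11:-→d12:-→d13:-→d14:-→d15:-→d16:-→d17:-→d18:-→d19:-→d20:H3 -> H3
  lookup 119.52.112.11: bits 011101110011010001110000 walk d0:-→d1:-→d2:-→d3:-→d4:-→d5:-→d6:-→d7:-→d8:H5→d9:-→d10:-→d11:-→d12:-→d13:-→d14:-→d15:-→d16:-→d17:-→d18:-→d19:-→d20:H1→d21:-→d22:-→d23:-→d24:H1 -> H1
  + 184.248.0.0/14 (H7) depth=14

== LOOKUPS ==
["H1","no-route","H1","H1","H1","H3","H1","H3","H1"]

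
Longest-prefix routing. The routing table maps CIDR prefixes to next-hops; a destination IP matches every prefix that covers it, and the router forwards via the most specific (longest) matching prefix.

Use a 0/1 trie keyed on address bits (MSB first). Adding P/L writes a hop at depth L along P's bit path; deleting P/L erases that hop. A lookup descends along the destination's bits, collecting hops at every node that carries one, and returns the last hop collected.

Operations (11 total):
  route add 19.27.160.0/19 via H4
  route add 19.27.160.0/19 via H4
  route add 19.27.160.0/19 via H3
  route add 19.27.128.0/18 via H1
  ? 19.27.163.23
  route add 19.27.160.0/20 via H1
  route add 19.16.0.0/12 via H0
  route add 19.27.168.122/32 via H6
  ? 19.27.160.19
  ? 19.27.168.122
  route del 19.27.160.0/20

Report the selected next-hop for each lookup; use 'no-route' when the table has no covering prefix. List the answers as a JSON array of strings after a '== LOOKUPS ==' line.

Apply in order:
  + 19.27.160.0/19 (H4) depth=19
  + 19.27.160.0/19 (H4) depth=19
  + 19.27.160.0/19 (H3) depth=19
  + 19.27.128.0/18 (H1) depth=18
  lookup 19.27.163.23: bits 0001001100011011101 walk d0:-→d1:-→d2:-→d3:-→d4:-→d5:-→d6:-→d7:-→d8:-→d9:-→d10:-→d11:-→d12:-→d13:-→d14:-→d15:-→d16:-→d17:-→d18:H1→d19:H3 -> H3
  + 19.27.160.0/20 (H1) depth=20
  + 19.16.0.0/12 (H0) depth=12
  + 19.27.168.122/32 (H6) depth=32
  lookup 19.27.160.19: bits 00010011000110111010 walk d0:-→d1:-→d2:-→d3:-→d4:-→d5:-→d6:-→d7:-→d8:-→d9:-→d10:-→d11:-→d12:H0→d13:-→d14:-→d15:-→d16:-→d17:-→d18:H1→d19:H3→d20:H1 -> H1
  lookup 19.27.168.122: bits 00010011000110111010100001111010 walk d0:-→d1:-→d2:-→d3:-→d4:-→d5:-→d6:-→d7:-→d8:-→d9:-→d10:-→d11:-→d12:H0→d13:-→d14:-→d15:-→d16:-→d17:-→d18:H1→d19:H3→d20:H1→d21:-→d22:-→d23:-→d24:-→d25:-→d26:-→d27:-→d28:-→d29:-→d30:-→d31:-→d32:H6 -> H6
  - 19.27.160.0/20 clear@20

== LOOKUPS ==
["H3","H1","H6"]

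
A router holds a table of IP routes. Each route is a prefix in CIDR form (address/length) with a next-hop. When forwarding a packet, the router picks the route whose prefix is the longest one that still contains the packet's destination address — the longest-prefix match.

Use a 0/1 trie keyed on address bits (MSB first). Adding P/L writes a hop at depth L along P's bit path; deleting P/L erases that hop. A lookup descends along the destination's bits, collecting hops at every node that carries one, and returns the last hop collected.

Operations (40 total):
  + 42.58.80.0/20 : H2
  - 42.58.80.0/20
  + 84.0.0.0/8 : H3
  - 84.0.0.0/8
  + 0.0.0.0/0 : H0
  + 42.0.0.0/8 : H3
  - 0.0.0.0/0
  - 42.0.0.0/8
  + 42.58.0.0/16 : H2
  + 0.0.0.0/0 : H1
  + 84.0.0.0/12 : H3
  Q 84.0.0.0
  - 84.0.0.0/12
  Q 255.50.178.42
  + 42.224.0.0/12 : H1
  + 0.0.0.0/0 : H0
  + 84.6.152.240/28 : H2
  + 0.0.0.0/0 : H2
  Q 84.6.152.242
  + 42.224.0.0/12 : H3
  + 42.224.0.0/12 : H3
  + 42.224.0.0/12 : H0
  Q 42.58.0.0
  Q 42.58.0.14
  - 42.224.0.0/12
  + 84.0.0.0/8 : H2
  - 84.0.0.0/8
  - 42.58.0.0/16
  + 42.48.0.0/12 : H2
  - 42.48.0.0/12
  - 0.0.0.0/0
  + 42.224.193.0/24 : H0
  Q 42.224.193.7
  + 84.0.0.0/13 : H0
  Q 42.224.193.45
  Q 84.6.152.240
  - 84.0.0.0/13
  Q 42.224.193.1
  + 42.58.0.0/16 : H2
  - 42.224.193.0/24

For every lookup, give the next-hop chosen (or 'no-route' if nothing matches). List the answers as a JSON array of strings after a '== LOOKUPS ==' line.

Trace:
  + 42.58.80.0/20 (H2) depth=20
  - 42.58.80.0/20 clear@20
  + 84.0.0.0/8 (H3) depth=8
  - 84.0.0.0/8 clear@8
  + 0.0.0.0/0 (H0) depth=0
  + 42.0.0.0/8 (H3) depth=8
  - 0.0.0.0/0 clear@0
  - 42.0.0.0/8 clear@8
  + 42.58.0.0/16 (H2) depth=16
  + 0.0.0.0/0 (H1) depth=0
  + 84.0.0.0/12 (H3) depth=12
  lookup 84.0.0.0: bits 010101000000 walk d0:H1→d1:-→d2:-→d3:-→d4:-→d5:-→d6:-→d7:-→d8:-→d9:-→d10:-→d11:-→d12:H3 -> H3
  - 84.0.0.0/12 clear@12
  lookup 255.50.178.42: bits ε walk d0:H1 -> H1
  + 42.224.0.0/12 (H1) depth=12
  + 0.0.0.0/0 (H0) depth=0
  + 84.6.152.240/28 (H2) depth=28
  + 0.0.0.0/0 (H2) depth=0
  lookup 84.6.152.242: bits 0101010000000110100110001111 walk d0:H2→d1:-→d2:-→d3:-→d4:-→d5:-→d6:-→d7:-→d8:-→d9:-→d10:-→d11:-→d12:-→d13:-→d14:-→d15:-→d16:-→d17:-→d18:-→d19:-→d20:-→d21:-→d22:-→d23:-→d24:-→d25:-→d26:-→d27:-→d28:H2 -> H2
  + 42.224.0.0/12 (H3) depth=12
  + 42.224.0.0/12 (H3) depth=12
  + 42.224.0.0/12 (H0) depth=12
  lookup 42.58.0.0: bits 00101010001110100 walk d0:H2→d1:-→d2:-→d3:-→d4:-→d5:-→d6:-→d7:-→d8:-→d9:-→d10:-→d11:-→d12:-→d13:-→d14:-→d15:-→d16:H2→d17:- -> H2
  lookup 42.58.0.14: bits 00101010001110100 walk d0:H2→d1:-→d2:-→d3:-→d4:-→d5:-→d6:-→d7:-→d8:-→d9:-→d10:-→d11:-→d12:-→d13:-→d14:-→d15:-→d16:H2→d17:- -> H2
  - 42.224.0.0/12 clear@12
  + 84.0.0.0/8 (H2) depth=8
  - 84.0.0.0/8 clear@8
  - 42.58.0.0/16 clear@16
  + 42.48.0.0/12 (H2) depth=12
  - 42.48.0.0/12 clear@12
  - 0.0.0.0/0 clear@0
  + 42.224.193.0/24 (H0) depth=24
  lookup 42.224.193.7: bits 001010101110000011000001 walk d0:-→d1:-→d2:-→d3:-→d4:-→d5:-→d6:-→d7:-→d8:-→d9:-→d10:-→d11:-→d12:-→d13:-→d14:-→d15:-→d16:-→d17:-→d18:-→d19:-→d20:-→d21:-→d22:-→d23:-→d24:H0 -> H0
  + 84.0.0.0/13 (H0) depth=13
  lookup 42.224.193.45: bits 001010101110000011000001 walk d0:-→d1:-→d2:-→d3:-→d4:-→d5:-→d6:-→d7:-→d8:-→d9:-→d10:-→d11:-→d12:-→d13:-→d14:-→d15:-→d16:-→d17:-→d18:-→d19:-→d20:-→d21:-→d22:-→d23:-→d24:H0 -> H0
  lookup 84.6.152.240: bits 0101010000000110100110001111 walk d0:-→d1:-→d2:-→d3:-→d4:-→d5:-→d6:-→d7:-→d8:-→d9:-→d10:-→d11:-→d12:-→d13:H0→d14:-→d15:-→d16:-→d17:-→d18:-→d19:-→d20:-→d21:-→d22:-→d23:-→d24:-→d25:-→d26:-→d27:-→d28:H2 -> H2
  - 84.0.0.0/13 clear@13
  lookup 42.224.193.1: bits 001010101110000011000001 walk d0:-→d1:-→d2:-→d3:-→d4:-→d5:-→d6:-→d7:-→d8:-→d9:-→d10:-→d11:-→d12:-→d13:-→d14:-→d15:-→d16:-→d17:-→d18:-→d19:-→d20:-→d21:-→d22:-→d23:-→d24:H0 -> H0
  + 42.58.0.0/16 (H2) depth=16
  - 42.224.193.0/24 clear@24

== LOOKUPS ==
["H3","H1","H2","H2","H2","H0","H0","H2","H0"]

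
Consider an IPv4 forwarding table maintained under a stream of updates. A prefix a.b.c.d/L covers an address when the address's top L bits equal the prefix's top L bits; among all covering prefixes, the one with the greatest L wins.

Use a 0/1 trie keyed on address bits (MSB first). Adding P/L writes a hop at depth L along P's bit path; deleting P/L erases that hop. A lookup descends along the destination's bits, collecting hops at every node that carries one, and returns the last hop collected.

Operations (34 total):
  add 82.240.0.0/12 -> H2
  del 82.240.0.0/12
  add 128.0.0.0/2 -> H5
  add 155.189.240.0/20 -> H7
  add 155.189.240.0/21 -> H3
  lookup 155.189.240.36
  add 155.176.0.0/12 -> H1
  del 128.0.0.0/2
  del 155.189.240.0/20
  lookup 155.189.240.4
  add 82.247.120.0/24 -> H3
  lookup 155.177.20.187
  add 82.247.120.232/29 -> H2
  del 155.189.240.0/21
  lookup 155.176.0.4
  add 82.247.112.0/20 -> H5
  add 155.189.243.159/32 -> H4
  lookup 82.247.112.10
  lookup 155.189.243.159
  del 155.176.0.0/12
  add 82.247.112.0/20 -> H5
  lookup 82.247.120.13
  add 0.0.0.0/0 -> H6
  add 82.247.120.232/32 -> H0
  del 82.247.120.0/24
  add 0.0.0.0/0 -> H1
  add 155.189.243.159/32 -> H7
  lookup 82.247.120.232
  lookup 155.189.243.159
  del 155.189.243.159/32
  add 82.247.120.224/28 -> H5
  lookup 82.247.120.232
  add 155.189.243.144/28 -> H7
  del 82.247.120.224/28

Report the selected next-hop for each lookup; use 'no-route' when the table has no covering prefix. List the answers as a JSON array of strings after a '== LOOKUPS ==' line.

Process each operation:
  add 82.240.0.0/12 -> H2 at depth 12
  - 82.240.0.0/12 clear@12
  add 128.0.0.0/2 -> H5 at depth 2
  add 155.189.240.0/20 -> H7 at depth 20
  add 155.189.240.0/21 -> H3 at depth 21
  lookup 155.189.240.36: bits 100110111011110111110 walk d0:-→d1:-→d2:H5→d3:-→d4:-→d5:-→d6:-→d7:-→d8:-→d9:-→d10:-→d11:-→d12:-→d13:-→d14:-→d15:-→d16:-→d17:-→d18:-→d19:-→d20:H7→d21:H3 -> H3
  add 155.176.0.0/12 -> H1 at depth 12
  - 128.0.0.0/2 clear@2
  - 155.189.240.0/20 clear@20
  lookup 155.189.240.4: bits 100110111011110111110 walk d0:-→d1:-→d2:-→d3:-→d4:-→d5:-→d6:-→d7:-→d8:-→d9:-→d10:-→d11:-→d12:H1→d13:-→d14:-→d15:-→d16:-→d17:-→d18:-→d19:-→d20:-→d21:H3 -> H3
  add 82.247.120.0/24 -> H3 at depth 24
  lookup 155.177.20.187: bits 100110111011 walk d0:-→d1:-→d2:-→d3:-→d4:-→d5:-→d6:-→d7:-→d8:-→d9:-→d10:-→d11:-→d12:H1 -> H1
  add 82.247.120.232/29 -> H2 at depth 29
  - 155.189.240.0/21 clear@21
  lookup 155.176.0.4: bits 100110111011 walk d0:-→d1:-→d2:-→d3:-→d4:-→d5:-→d6:-→d7:-→d8:-→d9:-→d10:-→d11:-→d12:H1 -> H1
  add 82.247.112.0/20 -> H5 at depth 20
  add 155.189.243.159/32 -> H4 at depth 32
  lookup 82.247.112.10: bits 01010010111101110111 walk d0:-→d1:-→d2:-→d3:-→d4:-→d5:-→d6:-→d7:-→d8:-→d9:-→d10:-→d11:-→d12:-→d13:-→d14:-→d15:-→d16:-→d17:-→d18:-→d19:-→d20:H5 -> H5
  lookup 155.189.243.159: bits 10011011101111011111001110011111 walk d0:-→d1:-→d2:-→d3:-→d4:-→d5:-→d6:-→d7:-→d8:-→d9:-→d10:-→d11:-→d12:H1→d13:-→d14:-→d15:-→d16:-→d17:-→d18:-→d19:-→d20:-→d21:-→d22:-→d23:-→d24:-→d25:-→d26:-→d27:-→d28:-→d29:-→d30:-→d31:-→d32:H4 -> H4
  - 155.176.0.0/12 clear@12
  add 82.247.112.0/20 -> H5 at depth 20
  lookup 82.247.120.13: bits 010100101111011101111000 walk d0:-→d1:-→d2:-→d3:-→d4:-→d5:-→d6:-→d7:-→d8:-→d9:-→d10:-→d11:-→d12:-→d13:-→d14:-→d15:-→d16:-→d17:-→d18:-→d19:-→d20:H5→d21:-→d22:-→d23:-→d24:H3 -> H3
  add 0.0.0.0/0 -> H6 at depth 0
  add 82.247.120.232/32 -> H0 at depth 32
  - 82.247.120.0/24 clear@24
  add 0.0.0.0/0 -> H1 at depth 0
  add 155.189.243.159/32 -> H7 at depth 32
  lookup 82.247.120.232: bits 01010010111101110111100011101000 walk d0:H1→d1:-→d2:-→d3:-→d4:-→d5:-→d6:-→d7:-→d8:-→d9:-→d10:-→d11:-→d12:-→d13:-→d14:-→d15:-→d16:-→d17:-→d18:-→d19:-→d20:H5→d21:-→d22:-→d23:-→d24:-→d25:-→d26:-→d27:-→d28:-→d29:H2→d30:-→d31:-→d32:H0 -> H0
  lookup 155.189.243.159: bits 10011011101111011111001110011111 walk d0:H1→d1:-→d2:-→d3:-→d4:-→d5:-→d6:-→d7:-→d8:-→d9:-→d10:-→d11:-→d12:-→d13:-→d14:-→d15:-→d16:-→d17:-→d18:-→d19:-→d20:-→d21:-→d22:-→d23:-→d24:-→d25:-→d26:-→d27:-→d28:-→d29:-→d30:-→d31:-→d32:H7 -> H7
  - 155.189.243.159/32 clear@32
  add 82.247.120.224/28 -> H5 at depth 28
  lookup 82.247.120.232: bits 01010010111101110111100011101000 walk d0:H1→d1:-→d2:-→d3:-→d4:-→d5:-→d6:-→d7:-→d8:-→d9:-→d10:-→d11:-→d12:-→d13:-→d14:-→d15:-→d16:-→d17:-→d18:-→d19:-→d20:H5→d21:-→d22:-→d23:-→d24:-→d25:-→d26:-→d27:-→d28:H5→d29:H2→d30:-→d31:-→d32:H0 -> H0
  add 155.189.243.144/28 -> H7 at depth 28
  - 82.247.120.224/28 clear@28

== LOOKUPS ==
["H3","H3","H1","H1","H5","H4","H3","H0","H7","H0"]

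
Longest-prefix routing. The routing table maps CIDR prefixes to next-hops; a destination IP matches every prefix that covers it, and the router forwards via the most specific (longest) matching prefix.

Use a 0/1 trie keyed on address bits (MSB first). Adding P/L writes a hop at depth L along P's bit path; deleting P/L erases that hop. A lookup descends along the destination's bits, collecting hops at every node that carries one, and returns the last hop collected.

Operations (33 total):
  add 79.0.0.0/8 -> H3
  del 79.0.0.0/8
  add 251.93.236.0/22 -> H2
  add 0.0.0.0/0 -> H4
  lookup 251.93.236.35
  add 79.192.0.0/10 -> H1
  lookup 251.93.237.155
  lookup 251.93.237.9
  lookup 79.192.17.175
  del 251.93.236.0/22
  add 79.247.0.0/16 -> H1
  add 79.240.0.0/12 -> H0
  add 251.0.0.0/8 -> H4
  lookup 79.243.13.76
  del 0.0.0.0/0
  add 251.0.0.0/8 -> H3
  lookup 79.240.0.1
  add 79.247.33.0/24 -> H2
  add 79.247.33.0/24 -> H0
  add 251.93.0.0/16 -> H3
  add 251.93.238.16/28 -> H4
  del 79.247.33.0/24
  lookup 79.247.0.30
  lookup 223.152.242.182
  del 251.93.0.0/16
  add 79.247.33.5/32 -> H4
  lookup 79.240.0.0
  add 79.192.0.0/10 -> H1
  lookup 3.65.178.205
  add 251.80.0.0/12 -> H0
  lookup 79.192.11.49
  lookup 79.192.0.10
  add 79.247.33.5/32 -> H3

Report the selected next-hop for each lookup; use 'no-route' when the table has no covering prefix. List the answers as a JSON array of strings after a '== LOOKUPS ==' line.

Apply in order:
  + 79.0.0.0/8 (H3) depth=8
  - 79.0.0.0/8 clear@8
  + 251.93.236.0/22 (H2) depth=22
  + 0.0.0.0/0 (H4) depth=0
  ? 251.93.236.35  path d0:H4→d1:-→d2:-→d3:-→d4:-→d5:-→d6:-→d7:-→d8:-→d9:-→d10:-→d11:-→d12:-→d13:-→d14:-→d15:-→d16:-→d17:-→d18:-→d19:-→d20:-→d21:-→d22:H2  best=H2
  + 79.192.0.0/10 (H1) depth=10
  ? 251.93.237.155  path d0:H4→d1:-→d2:-→d3:-→d4:-→d5:-→d6:-→d7:-→d8:-→d9:-→d10:-→d11:-→d12:-→d13:-→d14:-→d15:-→d16:-→d17:-→d18:-→d19:-→d20:-→d21:-→d22:H2  best=H2
  ? 251.93.237.9  path d0:H4→d1:-→d2:-→d3:-→d4:-→d5:-→d6:-→d7:-→d8:-→d9:-→d10:-→d11:-→d12:-→d13:-→d14:-→d15:-→d16:-→d17:-→d18:-→d19:-→d20:-→d21:-→d22:H2  best=H2
  ? 79.192.17.175  path d0:H4→d1:-→d2:-→d3:-→d4:-→d5:-→d6:-→d7:-→d8:-→d9:-→d10:H1  best=H1
  - 251.93.236.0/22 clear@22
  + 79.247.0.0/16 (H1) depth=16
  + 79.240.0.0/12 (H0) depth=12
  + 251.0.0.0/8 (H4) depth=8
  ? 79.243.13.76  path d0:H4→d1:-→d2:-→d3:-→d4:-→d5:-→d6:-→d7:-→d8:-→d9:-→d10:H1→d11:-→d12:H0→d13:-  best=H0
  - 0.0.0.0/0 clear@0
  + 251.0.0.0/8 (H3) depth=8
  ? 79.240.0.1  path d0:-→d1:-→d2:-→d3:-→d4:-→d5:-→d6:-→d7:-→d8:-→d9:-→d10:H1→d11:-→d12:H0→d13:-  best=H0
  + 79.247.33.0/24 (H2) depth=24
  + 79.247.33.0/24 (H0) depth=24
  + 251.93.0.0/16 (H3) depth=16
  + 251.93.238.16/28 (H4) depth=28
  - 79.247.33.0/24 clear@24
  ? 79.247.0.30  path d0:-→d1:-→d2:-→d3:-→d4:-→d5:-→d6:-→d7:-→d8:-→d9:-→d10:H1→d11:-→d12:H0→d13:-→d14:-→d15:-→d16:H1→d17:-→d18:-  best=H1
  ? 223.152.242.182  path d0:-→d1:-→d2:-  best=no-route
  - 251.93.0.0/16 clear@16
  + 79.247.33.5/32 (H4) depth=32
  ? 79.240.0.0  path d0:-→d1:-→d2:-→d3:-→d4:-→d5:-→d6:-→d7:-→d8:-→d9:-→d10:H1→d11:-→d12:H0→d13:-  best=H0
  + 79.192.0.0/10 (H1) depth=10
  ? 3.65.178.205  path d0:-→d1:-  best=no-route
  + 251.80.0.0/12 (H0) depth=12
  ? 79.192.11.49  path d0:-→d1:-→d2:-→d3:-→d4:-→d5:-→d6:-→d7:-→d8:-→d9:-→d10:H1  best=H1
  ? 79.192.0.10  path d0:-→d1:-→d2:-→d3:-→d4:-→d5:-→d6:-→d7:-→d8:-→d9:-→d10:H1  best=H1
  + 79.247.33.5/32 (H3) depth=32

== LOOKUPS ==
["H2","H2","H2","H1","H0","H0","H1","no-route","H0","no-route","H1","H1"]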